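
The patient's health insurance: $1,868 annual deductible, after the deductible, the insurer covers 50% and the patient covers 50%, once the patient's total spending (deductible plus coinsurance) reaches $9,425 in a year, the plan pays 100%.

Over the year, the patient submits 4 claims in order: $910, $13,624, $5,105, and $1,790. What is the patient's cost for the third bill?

$1,224

Claim 1 ($910): fully absorbed by the deductible. Patient owes $910 (running OOP $910).
Claim 2 ($13,624): $958 finishes the deductible; $12,666 goes to coinsurance; coinsurance $12,666 × 50% = $6,333. Patient owes $7,291 (running OOP $8,201).
Claim 3 ($5,105): deductible already satisfied, so patient's share is 50% × $5,105 = $2,552.50. That would push OOP to $10,753.50, over the $9,425 cap, so patient pays $9,425 − $8,201 = $1,224.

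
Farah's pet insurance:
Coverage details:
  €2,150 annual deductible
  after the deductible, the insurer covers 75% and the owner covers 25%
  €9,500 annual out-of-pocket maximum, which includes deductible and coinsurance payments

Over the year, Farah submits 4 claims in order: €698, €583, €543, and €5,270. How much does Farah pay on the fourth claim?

Bill 1, €698: entire amount goes to the deductible. Cost to owner: €698. OOP to date €698.
Bill 2, €583: all of it applies to the deductible. Owner owes €583 (running OOP €1,281).
Bill 3, €543: all of it applies to the deductible. Owner pays €543; OOP now €1,824.
Bill 4, €5,270: €326 to deductible, leaving €4,944; coinsurance €4,944 × 25% = €1,236. Owner owes €1,562 (running OOP €3,386).

€1,562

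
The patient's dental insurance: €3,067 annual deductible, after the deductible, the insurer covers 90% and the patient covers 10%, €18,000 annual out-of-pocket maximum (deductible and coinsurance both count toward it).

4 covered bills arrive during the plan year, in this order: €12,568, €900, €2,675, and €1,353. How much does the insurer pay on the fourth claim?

€1,217.70

#1 (€12,568): €3,067 finishes the deductible; €9,501 goes to coinsurance; coinsurance €9,501 × 10% = €950.10. Cost to patient: €4,017.10. OOP to date €4,017.10. Insurer: €12,568 − €4,017.10 = €8,550.90.
#2 (€900): deductible already satisfied, so patient's share is 10% × €900 = €90. Patient owes €90 (running OOP €4,107.10). Insurer: €900 − €90 = €810.
#3 (€2,675): deductible met; 10% of €2,675 = €267.50. Cost to patient: €267.50. OOP to date €4,374.60. Plan pays €2,675 − €267.50 = €2,407.50.
#4 (€1,353): 10% coinsurance on €1,353 = €135.30. Patient pays €135.30; OOP now €4,509.90. Insurer: €1,353 − €135.30 = €1,217.70.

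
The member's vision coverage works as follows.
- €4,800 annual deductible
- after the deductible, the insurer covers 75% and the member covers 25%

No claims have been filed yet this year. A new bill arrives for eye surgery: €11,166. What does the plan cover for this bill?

The full €4,800 deductible is still open; €4,800 of this bill applies to it.
That leaves €11,166 − €4,800 = €6,366 for coinsurance.
Coinsurance: €6,366 × 25% = €1,591.50.
Member responsibility: €4,800 + €1,591.50 = €6,391.50.
The plan picks up €11,166 − €6,391.50 = €4,774.50.

€4,774.50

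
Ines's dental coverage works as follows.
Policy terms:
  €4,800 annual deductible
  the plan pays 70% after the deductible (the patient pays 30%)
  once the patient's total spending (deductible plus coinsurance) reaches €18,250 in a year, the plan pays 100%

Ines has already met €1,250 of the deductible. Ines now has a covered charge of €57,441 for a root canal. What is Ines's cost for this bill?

€17,000

Deductible still to meet: €4,800 − €1,250 = €3,550.
After the €3,550 deductible portion, €57,441 − €3,550 = €53,891 is subject to coinsurance.
Patient's 30% share of €53,891 is €16,167.30.
So the patient owes €3,550 + €16,167.30 = €19,717.30 before any cap.
Year-to-date out-of-pocket would reach €1,250 + €19,717.30 = €20,967.30, above the €18,250 maximum, so the patient pays only €18,250 − €1,250 = €17,000.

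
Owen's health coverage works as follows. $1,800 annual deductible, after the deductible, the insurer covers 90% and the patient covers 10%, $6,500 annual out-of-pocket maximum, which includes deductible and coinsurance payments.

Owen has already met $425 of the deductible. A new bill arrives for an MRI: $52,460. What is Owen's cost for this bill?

Deductible still to meet: $1,800 − $425 = $1,375.
That leaves $52,460 − $1,375 = $51,085 for coinsurance.
10% of $51,085 = $5,108.50 falls to the patient.
So the patient owes $1,375 + $5,108.50 = $6,483.50 before any cap.
Year-to-date out-of-pocket would reach $425 + $6,483.50 = $6,908.50, above the $6,500 maximum, so the patient pays only $6,500 − $425 = $6,075.

$6,075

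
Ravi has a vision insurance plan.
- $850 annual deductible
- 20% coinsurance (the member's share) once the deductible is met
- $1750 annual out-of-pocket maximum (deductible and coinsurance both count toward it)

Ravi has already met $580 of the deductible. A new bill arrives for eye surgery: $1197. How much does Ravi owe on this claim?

$455.40

Remaining deductible: $850 − $580 = $270.
That leaves $1197 − $270 = $927 for coinsurance.
20% of $927 = $185.40 falls to the member.
So the member owes $270 + $185.40 = $455.40 before any cap.
Year-to-date out-of-pocket becomes $580 + $455.40 = $1035.40, still under the $1750 maximum, so no cap applies.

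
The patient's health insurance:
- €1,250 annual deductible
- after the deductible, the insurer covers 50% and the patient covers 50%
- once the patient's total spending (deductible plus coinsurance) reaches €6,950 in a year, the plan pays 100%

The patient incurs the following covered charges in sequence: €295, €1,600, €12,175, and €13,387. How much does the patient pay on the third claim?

#1 (€295): fully absorbed by the deductible. Patient owes €295 (running OOP €295).
#2 (€1,600): €955 finishes the deductible; €645 goes to coinsurance; coinsurance €645 × 50% = €322.50. Patient pays €1,277.50; OOP now €1,572.50.
#3 (€12,175): 50% coinsurance on €12,175 = €6,087.50. OOP would hit €7,660 > €6,950, so the cap limits the patient to €6,950 − €1,572.50 = €5,377.50.

€5,377.50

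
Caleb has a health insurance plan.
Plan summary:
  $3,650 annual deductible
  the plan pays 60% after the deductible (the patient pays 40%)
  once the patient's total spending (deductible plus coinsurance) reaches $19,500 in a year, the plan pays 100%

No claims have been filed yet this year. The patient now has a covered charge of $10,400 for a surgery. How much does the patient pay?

Deductible not yet touched, so the first $3,650 of the bill goes to the deductible.
The remaining $6,750 (= $10,400 − $3,650) moves to coinsurance.
Coinsurance: $6,750 × 40% = $2,700.
Patient responsibility before any cap: $3,650 + $2,700 = $6,350.
Cumulative spending $0 + $6,350 = $6,350 stays under the $19,500 maximum.

$6,350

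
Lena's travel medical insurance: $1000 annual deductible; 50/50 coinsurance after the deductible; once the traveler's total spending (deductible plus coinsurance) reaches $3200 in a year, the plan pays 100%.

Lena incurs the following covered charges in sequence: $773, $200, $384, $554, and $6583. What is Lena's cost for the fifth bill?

Bill 1, $773: fully absorbed by the deductible. Traveler pays $773; OOP now $773.
Bill 2, $200: all of it applies to the deductible. Cost to traveler: $200. OOP to date $973.
Bill 3, $384: $27 to deductible, leaving $357; traveler's 50% is $178.50. Traveler owes $205.50 (running OOP $1178.50).
Bill 4, $554: 50% coinsurance on $554 = $277. Cost to traveler: $277. OOP to date $1455.50.
Bill 5, $6583: deductible already satisfied, so traveler's share is 50% × $6583 = $3291.50. That would push OOP to $4747, over the $3200 cap, so traveler pays $3200 − $1455.50 = $1744.50.

$1744.50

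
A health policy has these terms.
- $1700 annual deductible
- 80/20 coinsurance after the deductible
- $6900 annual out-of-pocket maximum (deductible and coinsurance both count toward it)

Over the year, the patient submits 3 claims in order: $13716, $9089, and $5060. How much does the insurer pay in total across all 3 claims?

#1 ($13716): $1700 finishes the deductible; $12016 goes to coinsurance; 20% of $12016 = $2403.20. Patient pays $4103.20; OOP now $4103.20. Insurer: $13716 − $4103.20 = $9612.80.
#2 ($9089): deductible met; 20% of $9089 = $1817.80. Patient owes $1817.80 (running OOP $5921). Insurer: $9089 − $1817.80 = $7271.20.
#3 ($5060): deductible already satisfied, so patient's share is 20% × $5060 = $1012. OOP would hit $6933 > $6900, so the cap limits the patient to $6900 − $5921 = $979. Plan pays $5060 − $979 = $4081.
Insurer total = bills − patient's total = $27865 − $6900 = $20965.

$20965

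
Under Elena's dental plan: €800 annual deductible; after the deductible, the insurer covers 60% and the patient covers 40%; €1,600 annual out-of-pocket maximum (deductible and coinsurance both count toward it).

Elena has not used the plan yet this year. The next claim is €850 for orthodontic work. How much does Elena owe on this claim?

Nothing has been paid toward the €800 deductible, so the first €800 of this charge is applied there.
That leaves €850 − €800 = €50 for coinsurance.
40% of €50 = €20 falls to the patient.
Patient responsibility before any cap: €800 + €20 = €820.
Total out-of-pocket so far would be €0 + €820 = €820, below the €1,600 cap — no reduction.

€820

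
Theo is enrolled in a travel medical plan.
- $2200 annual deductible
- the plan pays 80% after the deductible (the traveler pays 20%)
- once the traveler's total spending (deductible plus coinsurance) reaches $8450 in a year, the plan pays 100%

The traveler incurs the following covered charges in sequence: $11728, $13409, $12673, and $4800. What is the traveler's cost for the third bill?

$1662.60

Claim 1 ($11728): $2200 finishes the deductible; $9528 goes to coinsurance; traveler's 20% is $1905.60. Traveler pays $4105.60; OOP now $4105.60.
Claim 2 ($13409): deductible met; 20% of $13409 = $2681.80. Traveler owes $2681.80 (running OOP $6787.40).
Claim 3 ($12673): 20% coinsurance on $12673 = $2534.60. That would push OOP to $9322, over the $8450 cap, so traveler pays $8450 − $6787.40 = $1662.60.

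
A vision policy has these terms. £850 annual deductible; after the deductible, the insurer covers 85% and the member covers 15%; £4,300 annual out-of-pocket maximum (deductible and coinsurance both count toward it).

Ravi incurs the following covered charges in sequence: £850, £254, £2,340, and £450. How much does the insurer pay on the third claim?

£1,989

Claim 1 — £850: fully absorbed by the deductible. Cost to member: £850. OOP to date £850. Insurer: £850 − £850 = £0.
Claim 2 — £254: 15% coinsurance on £254 = £38.10. Member pays £38.10; OOP now £888.10. Plan pays £254 − £38.10 = £215.90.
Claim 3 — £2,340: 15% coinsurance on £2,340 = £351. Member owes £351 (running OOP £1,239.10). Plan pays £2,340 − £351 = £1,989.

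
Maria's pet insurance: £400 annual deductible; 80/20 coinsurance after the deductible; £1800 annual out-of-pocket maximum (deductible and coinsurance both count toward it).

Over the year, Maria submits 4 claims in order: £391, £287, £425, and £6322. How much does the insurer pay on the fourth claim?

£5062.60

Bill 1, £391: entire amount goes to the deductible. Owner owes £391 (running OOP £391). Insurer: £391 − £391 = £0.
Bill 2, £287: deductible takes £9, £278 remains; coinsurance £278 × 20% = £55.60. Cost to owner: £64.60. OOP to date £455.60. Plan pays £287 − £64.60 = £222.40.
Bill 3, £425: deductible met; 20% of £425 = £85. Owner owes £85 (running OOP £540.60). Insurer: £425 − £85 = £340.
Bill 4, £6322: 20% coinsurance on £6322 = £1264.40. OOP would hit £1805 > £1800, so the cap limits the owner to £1800 − £540.60 = £1259.40. Plan pays £6322 − £1259.40 = £5062.60.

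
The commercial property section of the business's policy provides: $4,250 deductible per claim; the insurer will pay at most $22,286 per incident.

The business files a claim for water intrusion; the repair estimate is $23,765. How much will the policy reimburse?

$19,515

Subtract the deductible: $23,765 − $4,250 = $19,515.
$19,515 ≤ $22,286, so the limit doesn't bind; insurer pays $19,515.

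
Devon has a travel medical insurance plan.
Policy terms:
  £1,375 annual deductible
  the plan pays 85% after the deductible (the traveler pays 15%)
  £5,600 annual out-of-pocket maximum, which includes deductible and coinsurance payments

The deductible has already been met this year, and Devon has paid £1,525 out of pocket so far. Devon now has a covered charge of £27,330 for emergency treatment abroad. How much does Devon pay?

£4,075

With the deductible met, the entire £27,330 is subject to coinsurance.
15% of £27,330 = £4,099.50 falls to the traveler.
Adding £4,099.50 to the £1,525 already spent would give £5,624.50, which exceeds the £5,600 cap; the traveler pays just £5,600 − £1,525 = £4,075.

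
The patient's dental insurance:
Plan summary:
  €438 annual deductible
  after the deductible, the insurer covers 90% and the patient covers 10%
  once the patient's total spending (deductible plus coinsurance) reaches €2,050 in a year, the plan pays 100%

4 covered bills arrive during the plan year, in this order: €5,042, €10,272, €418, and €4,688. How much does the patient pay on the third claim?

€41.80

Claim 1 — €5,042: deductible takes €438, €4,604 remains; patient's 10% is €460.40. Cost to patient: €898.40. OOP to date €898.40.
Claim 2 — €10,272: deductible met; 10% of €10,272 = €1,027.20. Cost to patient: €1,027.20. OOP to date €1,925.60.
Claim 3 — €418: deductible met; 10% of €418 = €41.80. Patient owes €41.80 (running OOP €1,967.40).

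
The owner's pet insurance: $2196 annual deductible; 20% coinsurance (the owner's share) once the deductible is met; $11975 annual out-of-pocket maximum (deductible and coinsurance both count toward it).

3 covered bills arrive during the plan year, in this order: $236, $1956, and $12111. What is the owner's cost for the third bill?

Claim 1 ($236): all of it applies to the deductible. Cost to owner: $236. OOP to date $236.
Claim 2 ($1956): all of it applies to the deductible. Owner pays $1956; OOP now $2192.
Claim 3 ($12111): deductible takes $4, $12107 remains; coinsurance $12107 × 20% = $2421.40. Owner owes $2425.40 (running OOP $4617.40).

$2425.40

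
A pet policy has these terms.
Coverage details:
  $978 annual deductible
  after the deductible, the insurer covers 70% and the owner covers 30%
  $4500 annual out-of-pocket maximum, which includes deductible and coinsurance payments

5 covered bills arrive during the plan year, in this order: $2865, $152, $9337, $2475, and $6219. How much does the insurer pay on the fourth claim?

Claim 1 — $2865: deductible takes $978, $1887 remains; owner's 30% is $566.10. Owner pays $1544.10; OOP now $1544.10. Insurer: $2865 − $1544.10 = $1320.90.
Claim 2 — $152: deductible already satisfied, so owner's share is 30% × $152 = $45.60. Owner pays $45.60; OOP now $1589.70. Plan pays $152 − $45.60 = $106.40.
Claim 3 — $9337: 30% coinsurance on $9337 = $2801.10. Owner pays $2801.10; OOP now $4390.80. Plan pays $9337 − $2801.10 = $6535.90.
Claim 4 — $2475: deductible met; 30% of $2475 = $742.50. OOP would hit $5133.30 > $4500, so the cap limits the owner to $4500 − $4390.80 = $109.20. Insurer: $2475 − $109.20 = $2365.80.

$2365.80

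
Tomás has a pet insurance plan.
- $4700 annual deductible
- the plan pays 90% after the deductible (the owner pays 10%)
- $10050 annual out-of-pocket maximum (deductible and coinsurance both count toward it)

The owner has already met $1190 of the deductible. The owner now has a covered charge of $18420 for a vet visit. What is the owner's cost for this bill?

Remaining deductible: $4700 − $1190 = $3510.
That leaves $18420 − $3510 = $14910 for coinsurance.
Coinsurance: $14910 × 10% = $1491.
So the owner owes $3510 + $1491 = $5001 before any cap.
Cumulative spending $1190 + $5001 = $6191 stays under the $10050 maximum.

$5001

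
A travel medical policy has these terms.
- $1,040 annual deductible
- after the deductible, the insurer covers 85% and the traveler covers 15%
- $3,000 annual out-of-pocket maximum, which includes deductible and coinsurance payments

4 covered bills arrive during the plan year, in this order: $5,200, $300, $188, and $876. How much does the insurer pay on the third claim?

Bill 1, $5,200: deductible takes $1,040, $4,160 remains; 15% of $4,160 = $624. Cost to traveler: $1,664. OOP to date $1,664. Insurer: $5,200 − $1,664 = $3,536.
Bill 2, $300: 15% coinsurance on $300 = $45. Traveler pays $45; OOP now $1,709. Plan pays $300 − $45 = $255.
Bill 3, $188: 15% coinsurance on $188 = $28.20. Traveler owes $28.20 (running OOP $1,737.20). Insurer: $188 − $28.20 = $159.80.

$159.80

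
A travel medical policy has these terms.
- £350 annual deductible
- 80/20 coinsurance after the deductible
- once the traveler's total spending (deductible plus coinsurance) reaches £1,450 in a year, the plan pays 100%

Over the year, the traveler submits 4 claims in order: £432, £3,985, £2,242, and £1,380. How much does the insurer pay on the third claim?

£1,955.40

Claim 1 — £432: £350 to deductible, leaving £82; 20% of £82 = £16.40. Traveler owes £366.40 (running OOP £366.40). Plan pays £432 − £366.40 = £65.60.
Claim 2 — £3,985: deductible already satisfied, so traveler's share is 20% × £3,985 = £797. Cost to traveler: £797. OOP to date £1,163.40. Plan pays £3,985 − £797 = £3,188.
Claim 3 — £2,242: 20% coinsurance on £2,242 = £448.40. OOP would hit £1,611.80 > £1,450, so the cap limits the traveler to £1,450 − £1,163.40 = £286.60. Plan pays £2,242 − £286.60 = £1,955.40.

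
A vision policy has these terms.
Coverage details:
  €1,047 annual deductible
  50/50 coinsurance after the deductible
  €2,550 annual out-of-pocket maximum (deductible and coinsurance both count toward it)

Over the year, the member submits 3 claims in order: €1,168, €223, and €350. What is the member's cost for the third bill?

#1 (€1,168): €1,047 to deductible, leaving €121; 50% of €121 = €60.50. Cost to member: €1,107.50. OOP to date €1,107.50.
#2 (€223): deductible met; 50% of €223 = €111.50. Member pays €111.50; OOP now €1,219.
#3 (€350): deductible already satisfied, so member's share is 50% × €350 = €175. Member pays €175; OOP now €1,394.

€175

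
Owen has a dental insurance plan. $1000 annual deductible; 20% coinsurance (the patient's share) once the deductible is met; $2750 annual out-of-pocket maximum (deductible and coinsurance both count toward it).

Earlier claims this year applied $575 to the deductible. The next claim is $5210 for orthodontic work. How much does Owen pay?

$575 of the $1000 deductible is already met, leaving $425.
That leaves $5210 − $425 = $4785 for coinsurance.
20% of $4785 = $957 falls to the patient.
That puts the patient's cost at $425 + $957 = $1382 before any cap.
Cumulative spending $575 + $1382 = $1957 stays under the $2750 maximum.

$1382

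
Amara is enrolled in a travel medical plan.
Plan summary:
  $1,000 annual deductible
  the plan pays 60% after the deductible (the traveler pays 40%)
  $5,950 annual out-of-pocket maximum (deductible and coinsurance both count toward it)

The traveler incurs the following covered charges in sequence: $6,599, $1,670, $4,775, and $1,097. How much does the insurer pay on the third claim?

#1 ($6,599): $1,000 to deductible, leaving $5,599; coinsurance $5,599 × 40% = $2,239.60. Traveler owes $3,239.60 (running OOP $3,239.60). Plan pays $6,599 − $3,239.60 = $3,359.40.
#2 ($1,670): deductible met; 40% of $1,670 = $668. Cost to traveler: $668. OOP to date $3,907.60. Insurer: $1,670 − $668 = $1,002.
#3 ($4,775): deductible met; 40% of $4,775 = $1,910. Cost to traveler: $1,910. OOP to date $5,817.60. Plan pays $4,775 − $1,910 = $2,865.

$2,865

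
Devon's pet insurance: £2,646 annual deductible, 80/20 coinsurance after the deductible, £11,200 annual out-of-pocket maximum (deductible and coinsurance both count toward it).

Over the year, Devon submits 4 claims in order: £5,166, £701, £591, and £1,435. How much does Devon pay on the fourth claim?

£287

Claim 1 (£5,166): £2,646 to deductible, leaving £2,520; 20% of £2,520 = £504. Owner owes £3,150 (running OOP £3,150).
Claim 2 (£701): deductible met; 20% of £701 = £140.20. Owner pays £140.20; OOP now £3,290.20.
Claim 3 (£591): 20% coinsurance on £591 = £118.20. Owner owes £118.20 (running OOP £3,408.40).
Claim 4 (£1,435): 20% coinsurance on £1,435 = £287. Cost to owner: £287. OOP to date £3,695.40.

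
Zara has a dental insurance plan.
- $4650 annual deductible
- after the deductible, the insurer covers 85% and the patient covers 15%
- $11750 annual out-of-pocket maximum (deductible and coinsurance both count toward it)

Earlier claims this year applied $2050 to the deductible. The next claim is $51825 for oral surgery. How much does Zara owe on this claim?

$9700

Deductible still to meet: $4650 − $2050 = $2600.
After the $2600 deductible portion, $51825 − $2600 = $49225 is subject to coinsurance.
15% of $49225 = $7383.75 falls to the patient.
So the patient owes $2600 + $7383.75 = $9983.75 before any cap.
Adding $9983.75 to the $2050 already spent would give $12033.75, which exceeds the $11750 cap; the patient pays just $11750 − $2050 = $9700.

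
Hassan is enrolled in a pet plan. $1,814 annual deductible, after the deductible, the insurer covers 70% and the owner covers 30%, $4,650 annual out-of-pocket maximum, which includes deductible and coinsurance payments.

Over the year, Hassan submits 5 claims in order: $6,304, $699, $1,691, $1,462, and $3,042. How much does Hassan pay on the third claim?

Claim 1 ($6,304): $1,814 to deductible, leaving $4,490; owner's 30% is $1,347. Cost to owner: $3,161. OOP to date $3,161.
Claim 2 ($699): deductible already satisfied, so owner's share is 30% × $699 = $209.70. Owner pays $209.70; OOP now $3,370.70.
Claim 3 ($1,691): deductible already satisfied, so owner's share is 30% × $1,691 = $507.30. Cost to owner: $507.30. OOP to date $3,878.

$507.30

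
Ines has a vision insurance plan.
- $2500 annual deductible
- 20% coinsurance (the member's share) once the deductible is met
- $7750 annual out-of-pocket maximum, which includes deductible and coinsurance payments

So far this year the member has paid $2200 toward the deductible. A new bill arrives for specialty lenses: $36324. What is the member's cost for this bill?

$5550

$2200 of the $2500 deductible is already met, leaving $300.
That leaves $36324 − $300 = $36024 for coinsurance.
Member's 20% share of $36024 is $7204.80.
So the member owes $300 + $7204.80 = $7504.80 before any cap.
Year-to-date out-of-pocket would reach $2200 + $7504.80 = $9704.80, above the $7750 maximum, so the member pays only $7750 − $2200 = $5550.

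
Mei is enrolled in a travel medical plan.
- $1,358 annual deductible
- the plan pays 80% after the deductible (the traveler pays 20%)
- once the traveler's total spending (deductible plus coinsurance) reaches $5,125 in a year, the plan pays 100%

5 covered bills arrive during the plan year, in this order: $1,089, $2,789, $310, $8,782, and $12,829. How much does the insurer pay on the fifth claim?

#1 ($1,089): all of it applies to the deductible. Cost to traveler: $1,089. OOP to date $1,089. Plan pays $1,089 − $1,089 = $0.
#2 ($2,789): deductible takes $269, $2,520 remains; 20% of $2,520 = $504. Traveler owes $773 (running OOP $1,862). Insurer: $2,789 − $773 = $2,016.
#3 ($310): deductible already satisfied, so traveler's share is 20% × $310 = $62. Traveler pays $62; OOP now $1,924. Plan pays $310 − $62 = $248.
#4 ($8,782): 20% coinsurance on $8,782 = $1,756.40. Traveler pays $1,756.40; OOP now $3,680.40. Plan pays $8,782 − $1,756.40 = $7,025.60.
#5 ($12,829): 20% coinsurance on $12,829 = $2,565.80. That would push OOP to $6,246.20, over the $5,125 cap, so traveler pays $5,125 − $3,680.40 = $1,444.60. Plan pays $12,829 − $1,444.60 = $11,384.40.

$11,384.40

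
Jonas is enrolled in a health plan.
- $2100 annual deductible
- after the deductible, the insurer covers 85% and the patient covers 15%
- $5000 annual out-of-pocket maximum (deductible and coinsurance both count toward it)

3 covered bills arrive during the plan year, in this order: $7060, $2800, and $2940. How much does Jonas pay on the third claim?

$441

#1 ($7060): $2100 finishes the deductible; $4960 goes to coinsurance; 15% of $4960 = $744. Patient owes $2844 (running OOP $2844).
#2 ($2800): deductible met; 15% of $2800 = $420. Cost to patient: $420. OOP to date $3264.
#3 ($2940): deductible met; 15% of $2940 = $441. Patient pays $441; OOP now $3705.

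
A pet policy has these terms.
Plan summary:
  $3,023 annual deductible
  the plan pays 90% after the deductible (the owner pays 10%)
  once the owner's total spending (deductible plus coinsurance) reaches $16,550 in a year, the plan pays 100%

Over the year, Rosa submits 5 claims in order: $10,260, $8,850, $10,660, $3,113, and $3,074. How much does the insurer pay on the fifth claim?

Claim 1 ($10,260): $3,023 finishes the deductible; $7,237 goes to coinsurance; coinsurance $7,237 × 10% = $723.70. Owner owes $3,746.70 (running OOP $3,746.70). Insurer: $10,260 − $3,746.70 = $6,513.30.
Claim 2 ($8,850): deductible met; 10% of $8,850 = $885. Owner owes $885 (running OOP $4,631.70). Plan pays $8,850 − $885 = $7,965.
Claim 3 ($10,660): deductible met; 10% of $10,660 = $1,066. Cost to owner: $1,066. OOP to date $5,697.70. Plan pays $10,660 − $1,066 = $9,594.
Claim 4 ($3,113): deductible met; 10% of $3,113 = $311.30. Owner pays $311.30; OOP now $6,009. Plan pays $3,113 − $311.30 = $2,801.70.
Claim 5 ($3,074): 10% coinsurance on $3,074 = $307.40. Owner owes $307.40 (running OOP $6,316.40). Insurer: $3,074 − $307.40 = $2,766.60.

$2,766.60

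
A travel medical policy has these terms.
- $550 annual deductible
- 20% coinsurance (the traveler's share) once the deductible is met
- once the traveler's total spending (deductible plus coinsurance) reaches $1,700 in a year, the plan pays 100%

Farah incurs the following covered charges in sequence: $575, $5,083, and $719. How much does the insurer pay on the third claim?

#1 ($575): deductible takes $550, $25 remains; 20% of $25 = $5. Cost to traveler: $555. OOP to date $555. Insurer: $575 − $555 = $20.
#2 ($5,083): 20% coinsurance on $5,083 = $1,016.60. Traveler pays $1,016.60; OOP now $1,571.60. Plan pays $5,083 − $1,016.60 = $4,066.40.
#3 ($719): deductible already satisfied, so traveler's share is 20% × $719 = $143.80. Adding that to $1,571.60 gives $1,715.40, past the $1,700 cap; traveler pays only $1,700 − $1,571.60 = $128.40. Insurer: $719 − $128.40 = $590.60.

$590.60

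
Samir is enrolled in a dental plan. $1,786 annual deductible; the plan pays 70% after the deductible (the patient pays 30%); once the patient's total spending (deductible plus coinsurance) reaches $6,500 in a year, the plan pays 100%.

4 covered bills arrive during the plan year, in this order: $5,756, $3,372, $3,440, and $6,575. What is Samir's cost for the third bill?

Claim 1 — $5,756: deductible takes $1,786, $3,970 remains; coinsurance $3,970 × 30% = $1,191. Patient owes $2,977 (running OOP $2,977).
Claim 2 — $3,372: 30% coinsurance on $3,372 = $1,011.60. Patient owes $1,011.60 (running OOP $3,988.60).
Claim 3 — $3,440: deductible met; 30% of $3,440 = $1,032. Patient owes $1,032 (running OOP $5,020.60).

$1,032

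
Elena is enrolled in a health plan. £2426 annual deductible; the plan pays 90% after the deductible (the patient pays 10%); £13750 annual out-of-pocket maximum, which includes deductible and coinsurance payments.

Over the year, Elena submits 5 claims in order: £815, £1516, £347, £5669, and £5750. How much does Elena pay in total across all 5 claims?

Bill 1, £815: entire amount goes to the deductible. Patient pays £815; OOP now £815.
Bill 2, £1516: all of it applies to the deductible. Cost to patient: £1516. OOP to date £2331.
Bill 3, £347: £95 to deductible, leaving £252; 10% of £252 = £25.20. Cost to patient: £120.20. OOP to date £2451.20.
Bill 4, £5669: deductible already satisfied, so patient's share is 10% × £5669 = £566.90. Patient owes £566.90 (running OOP £3018.10).
Bill 5, £5750: deductible already satisfied, so patient's share is 10% × £5750 = £575. Patient owes £575 (running OOP £3593.10).
Total paid by the patient: £815 + £1516 + £120.20 + £566.90 + £575 = £3593.10.

£3593.10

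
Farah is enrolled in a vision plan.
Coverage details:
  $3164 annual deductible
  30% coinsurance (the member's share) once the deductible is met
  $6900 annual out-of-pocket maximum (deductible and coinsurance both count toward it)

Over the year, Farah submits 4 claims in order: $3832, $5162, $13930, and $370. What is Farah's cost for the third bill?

#1 ($3832): $3164 to deductible, leaving $668; member's 30% is $200.40. Member owes $3364.40 (running OOP $3364.40).
#2 ($5162): deductible met; 30% of $5162 = $1548.60. Cost to member: $1548.60. OOP to date $4913.
#3 ($13930): 30% coinsurance on $13930 = $4179. OOP would hit $9092 > $6900, so the cap limits the member to $6900 − $4913 = $1987.

$1987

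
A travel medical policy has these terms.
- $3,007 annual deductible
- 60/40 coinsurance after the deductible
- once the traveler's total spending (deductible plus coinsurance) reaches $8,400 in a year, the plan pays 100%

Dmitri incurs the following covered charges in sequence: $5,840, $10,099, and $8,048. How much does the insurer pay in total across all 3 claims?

$15,587

Claim 1 — $5,840: $3,007 to deductible, leaving $2,833; traveler's 40% is $1,133.20. Cost to traveler: $4,140.20. OOP to date $4,140.20. Plan pays $5,840 − $4,140.20 = $1,699.80.
Claim 2 — $10,099: 40% coinsurance on $10,099 = $4,039.60. Traveler owes $4,039.60 (running OOP $8,179.80). Plan pays $10,099 − $4,039.60 = $6,059.40.
Claim 3 — $8,048: 40% coinsurance on $8,048 = $3,219.20. OOP would hit $11,399 > $8,400, so the cap limits the traveler to $8,400 − $8,179.80 = $220.20. Insurer: $8,048 − $220.20 = $7,827.80.
Insurer total = bills − traveler's total = $23,987 − $8,400 = $15,587.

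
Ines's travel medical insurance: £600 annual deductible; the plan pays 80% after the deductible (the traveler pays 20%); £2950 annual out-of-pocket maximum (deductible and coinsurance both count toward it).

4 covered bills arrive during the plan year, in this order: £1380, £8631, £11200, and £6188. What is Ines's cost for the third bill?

£467.80

Claim 1 (£1380): £600 finishes the deductible; £780 goes to coinsurance; coinsurance £780 × 20% = £156. Traveler pays £756; OOP now £756.
Claim 2 (£8631): 20% coinsurance on £8631 = £1726.20. Cost to traveler: £1726.20. OOP to date £2482.20.
Claim 3 (£11200): deductible already satisfied, so traveler's share is 20% × £11200 = £2240. That would push OOP to £4722.20, over the £2950 cap, so traveler pays £2950 − £2482.20 = £467.80.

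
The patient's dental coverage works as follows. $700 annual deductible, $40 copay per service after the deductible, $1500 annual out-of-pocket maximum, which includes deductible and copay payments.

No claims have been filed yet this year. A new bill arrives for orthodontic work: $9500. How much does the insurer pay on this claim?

$8760

Deductible not yet touched, so the first $700 of the bill goes to the deductible.
The remaining $8800 (= $9500 − $700) moves to the copay.
Copay on this service: $40.
Patient responsibility before any cap: $700 + $40 = $740.
Total out-of-pocket so far would be $0 + $740 = $740, below the $1500 cap — no reduction.
The insurer covers the remainder: $9500 − $740 = $8760.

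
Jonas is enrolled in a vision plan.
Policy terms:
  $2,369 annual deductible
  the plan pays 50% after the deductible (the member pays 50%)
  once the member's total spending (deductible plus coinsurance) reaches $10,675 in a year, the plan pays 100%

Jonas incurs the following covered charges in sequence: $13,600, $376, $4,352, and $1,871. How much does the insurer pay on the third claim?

Bill 1, $13,600: deductible takes $2,369, $11,231 remains; 50% of $11,231 = $5,615.50. Member owes $7,984.50 (running OOP $7,984.50). Plan pays $13,600 − $7,984.50 = $5,615.50.
Bill 2, $376: 50% coinsurance on $376 = $188. Member owes $188 (running OOP $8,172.50). Insurer: $376 − $188 = $188.
Bill 3, $4,352: 50% coinsurance on $4,352 = $2,176. Member pays $2,176; OOP now $10,348.50. Insurer: $4,352 − $2,176 = $2,176.

$2,176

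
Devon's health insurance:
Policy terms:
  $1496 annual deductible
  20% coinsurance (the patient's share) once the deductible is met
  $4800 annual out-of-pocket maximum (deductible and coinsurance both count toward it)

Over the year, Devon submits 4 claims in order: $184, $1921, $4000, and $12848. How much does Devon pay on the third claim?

Bill 1, $184: all of it applies to the deductible. Patient pays $184; OOP now $184.
Bill 2, $1921: $1312 to deductible, leaving $609; patient's 20% is $121.80. Patient pays $1433.80; OOP now $1617.80.
Bill 3, $4000: deductible met; 20% of $4000 = $800. Cost to patient: $800. OOP to date $2417.80.

$800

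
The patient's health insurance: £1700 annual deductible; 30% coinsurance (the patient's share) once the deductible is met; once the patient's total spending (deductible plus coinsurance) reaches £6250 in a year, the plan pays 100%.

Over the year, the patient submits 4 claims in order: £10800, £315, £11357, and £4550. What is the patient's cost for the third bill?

#1 (£10800): £1700 finishes the deductible; £9100 goes to coinsurance; coinsurance £9100 × 30% = £2730. Patient pays £4430; OOP now £4430.
#2 (£315): 30% coinsurance on £315 = £94.50. Patient owes £94.50 (running OOP £4524.50).
#3 (£11357): 30% coinsurance on £11357 = £3407.10. That would push OOP to £7931.60, over the £6250 cap, so patient pays £6250 − £4524.50 = £1725.50.

£1725.50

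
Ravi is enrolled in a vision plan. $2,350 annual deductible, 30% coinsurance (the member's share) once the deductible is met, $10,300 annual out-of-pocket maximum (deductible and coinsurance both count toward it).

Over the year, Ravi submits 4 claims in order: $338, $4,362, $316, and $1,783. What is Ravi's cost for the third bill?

#1 ($338): entire amount goes to the deductible. Member owes $338 (running OOP $338).
#2 ($4,362): $2,012 to deductible, leaving $2,350; coinsurance $2,350 × 30% = $705. Cost to member: $2,717. OOP to date $3,055.
#3 ($316): deductible already satisfied, so member's share is 30% × $316 = $94.80. Cost to member: $94.80. OOP to date $3,149.80.

$94.80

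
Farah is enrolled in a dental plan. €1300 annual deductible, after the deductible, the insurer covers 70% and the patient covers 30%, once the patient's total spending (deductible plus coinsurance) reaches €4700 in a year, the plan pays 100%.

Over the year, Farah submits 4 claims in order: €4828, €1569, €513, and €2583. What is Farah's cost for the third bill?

€153.90

Claim 1 (€4828): €1300 to deductible, leaving €3528; coinsurance €3528 × 30% = €1058.40. Patient pays €2358.40; OOP now €2358.40.
Claim 2 (€1569): deductible already satisfied, so patient's share is 30% × €1569 = €470.70. Patient pays €470.70; OOP now €2829.10.
Claim 3 (€513): 30% coinsurance on €513 = €153.90. Patient owes €153.90 (running OOP €2983).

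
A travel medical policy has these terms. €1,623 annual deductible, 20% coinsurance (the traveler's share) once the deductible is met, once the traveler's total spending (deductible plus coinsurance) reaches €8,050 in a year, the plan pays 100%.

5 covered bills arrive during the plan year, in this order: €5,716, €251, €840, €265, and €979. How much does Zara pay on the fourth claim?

Claim 1 — €5,716: €1,623 finishes the deductible; €4,093 goes to coinsurance; 20% of €4,093 = €818.60. Cost to traveler: €2,441.60. OOP to date €2,441.60.
Claim 2 — €251: deductible met; 20% of €251 = €50.20. Cost to traveler: €50.20. OOP to date €2,491.80.
Claim 3 — €840: 20% coinsurance on €840 = €168. Traveler owes €168 (running OOP €2,659.80).
Claim 4 — €265: deductible met; 20% of €265 = €53. Cost to traveler: €53. OOP to date €2,712.80.

€53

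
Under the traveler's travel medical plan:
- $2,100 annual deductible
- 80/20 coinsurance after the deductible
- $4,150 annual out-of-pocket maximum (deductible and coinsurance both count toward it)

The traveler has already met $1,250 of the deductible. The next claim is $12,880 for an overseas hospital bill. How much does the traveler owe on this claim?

Remaining deductible: $2,100 − $1,250 = $850.
The remaining $12,030 (= $12,880 − $850) moves to coinsurance.
Coinsurance: $12,030 × 20% = $2,406.
So the traveler owes $850 + $2,406 = $3,256 before any cap.
Adding $3,256 to the $1,250 already spent would give $4,506, which exceeds the $4,150 cap; the traveler pays just $4,150 − $1,250 = $2,900.

$2,900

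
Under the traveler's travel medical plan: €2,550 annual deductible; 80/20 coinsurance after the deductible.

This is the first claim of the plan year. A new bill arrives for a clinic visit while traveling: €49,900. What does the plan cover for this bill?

The full €2,550 deductible is still open; €2,550 of this bill applies to it.
The remaining €47,350 (= €49,900 − €2,550) moves to coinsurance.
20% of €47,350 = €9,470 falls to the traveler.
That puts the traveler's cost at €2,550 + €9,470 = €12,020.
The plan picks up €49,900 − €12,020 = €37,880.

€37,880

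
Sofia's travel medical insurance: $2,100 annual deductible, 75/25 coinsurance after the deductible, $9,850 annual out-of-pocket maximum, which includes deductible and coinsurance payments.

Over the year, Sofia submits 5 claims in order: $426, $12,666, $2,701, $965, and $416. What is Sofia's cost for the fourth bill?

Claim 1 — $426: entire amount goes to the deductible. Traveler owes $426 (running OOP $426).
Claim 2 — $12,666: $1,674 finishes the deductible; $10,992 goes to coinsurance; coinsurance $10,992 × 25% = $2,748. Traveler owes $4,422 (running OOP $4,848).
Claim 3 — $2,701: deductible met; 25% of $2,701 = $675.25. Traveler owes $675.25 (running OOP $5,523.25).
Claim 4 — $965: deductible met; 25% of $965 = $241.25. Traveler pays $241.25; OOP now $5,764.50.

$241.25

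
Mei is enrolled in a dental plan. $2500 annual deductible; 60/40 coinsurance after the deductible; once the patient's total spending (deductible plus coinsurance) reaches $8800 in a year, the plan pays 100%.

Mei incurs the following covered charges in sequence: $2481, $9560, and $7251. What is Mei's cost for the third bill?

Claim 1 ($2481): fully absorbed by the deductible. Cost to patient: $2481. OOP to date $2481.
Claim 2 ($9560): $19 to deductible, leaving $9541; patient's 40% is $3816.40. Patient owes $3835.40 (running OOP $6316.40).
Claim 3 ($7251): 40% coinsurance on $7251 = $2900.40. That would push OOP to $9216.80, over the $8800 cap, so patient pays $8800 − $6316.40 = $2483.60.

$2483.60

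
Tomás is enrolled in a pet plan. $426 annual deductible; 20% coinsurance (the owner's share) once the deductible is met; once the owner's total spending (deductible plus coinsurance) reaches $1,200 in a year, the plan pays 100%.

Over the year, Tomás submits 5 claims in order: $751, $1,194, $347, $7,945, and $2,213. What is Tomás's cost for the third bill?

Claim 1 — $751: deductible takes $426, $325 remains; 20% of $325 = $65. Owner owes $491 (running OOP $491).
Claim 2 — $1,194: 20% coinsurance on $1,194 = $238.80. Owner pays $238.80; OOP now $729.80.
Claim 3 — $347: deductible met; 20% of $347 = $69.40. Owner pays $69.40; OOP now $799.20.

$69.40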